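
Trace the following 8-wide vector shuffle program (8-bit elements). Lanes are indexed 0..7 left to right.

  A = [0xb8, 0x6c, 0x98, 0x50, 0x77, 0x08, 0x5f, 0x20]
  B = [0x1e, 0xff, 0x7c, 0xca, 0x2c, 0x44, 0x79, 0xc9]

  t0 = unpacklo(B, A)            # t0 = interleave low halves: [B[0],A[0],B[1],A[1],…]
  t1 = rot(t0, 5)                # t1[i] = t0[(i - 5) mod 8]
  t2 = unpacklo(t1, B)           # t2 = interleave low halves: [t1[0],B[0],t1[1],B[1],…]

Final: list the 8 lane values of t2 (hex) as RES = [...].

RES = [0x6c, 0x1e, 0x7c, 0xff, 0x98, 0x7c, 0xca, 0xca]

  t0: 1e b8 ff 6c 7c 98 ca 50
  t1: 6c 7c 98 ca 50 1e b8 ff
  t2: 6c 1e 7c ff 98 7c ca ca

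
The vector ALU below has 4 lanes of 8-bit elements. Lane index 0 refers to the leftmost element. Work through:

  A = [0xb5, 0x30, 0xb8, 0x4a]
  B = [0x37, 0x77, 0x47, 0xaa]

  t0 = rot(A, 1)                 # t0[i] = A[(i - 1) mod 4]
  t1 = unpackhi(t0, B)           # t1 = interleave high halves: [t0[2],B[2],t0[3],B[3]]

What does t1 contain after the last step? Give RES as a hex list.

  t0: 4a b5 30 b8
  t1: 30 47 b8 aa

RES = [ 0x30  0x47  0xb8  0xaa ]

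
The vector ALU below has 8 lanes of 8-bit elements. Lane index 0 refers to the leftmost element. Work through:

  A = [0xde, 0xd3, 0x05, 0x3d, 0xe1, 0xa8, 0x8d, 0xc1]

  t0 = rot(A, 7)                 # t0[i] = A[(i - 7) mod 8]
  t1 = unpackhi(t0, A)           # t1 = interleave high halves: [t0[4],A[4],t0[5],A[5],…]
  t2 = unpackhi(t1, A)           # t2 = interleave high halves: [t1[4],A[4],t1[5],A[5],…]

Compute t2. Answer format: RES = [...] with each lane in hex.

  t0: d3 05 3d e1 a8 8d c1 de
  t1: a8 e1 8d a8 c1 8d de c1
  t2: c1 e1 8d a8 de 8d c1 c1

RES = [ 0xc1  0xe1  0x8d  0xa8  0xde  0x8d  0xc1  0xc1 ]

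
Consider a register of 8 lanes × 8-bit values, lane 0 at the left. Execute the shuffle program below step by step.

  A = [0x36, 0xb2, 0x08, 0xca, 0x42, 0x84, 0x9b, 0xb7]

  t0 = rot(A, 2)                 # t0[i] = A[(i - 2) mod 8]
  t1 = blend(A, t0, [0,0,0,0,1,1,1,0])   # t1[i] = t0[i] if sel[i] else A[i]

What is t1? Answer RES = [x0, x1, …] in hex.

t0 = [0x9b, 0xb7, 0x36, 0xb2, 0x08, 0xca, 0x42, 0x84]
t1 = [0x36, 0xb2, 0x08, 0xca, 0x08, 0xca, 0x42, 0xb7]

RES = [0x36, 0xb2, 0x08, 0xca, 0x08, 0xca, 0x42, 0xb7]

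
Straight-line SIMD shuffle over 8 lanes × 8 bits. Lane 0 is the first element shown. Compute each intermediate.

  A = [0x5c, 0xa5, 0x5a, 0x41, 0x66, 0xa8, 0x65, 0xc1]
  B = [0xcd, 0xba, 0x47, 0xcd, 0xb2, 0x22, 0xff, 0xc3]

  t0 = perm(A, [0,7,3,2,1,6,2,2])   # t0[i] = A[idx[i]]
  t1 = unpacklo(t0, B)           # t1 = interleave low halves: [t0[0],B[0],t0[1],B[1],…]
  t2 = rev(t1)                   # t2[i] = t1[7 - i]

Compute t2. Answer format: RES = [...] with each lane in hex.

  t0: 5c c1 41 5a a5 65 5a 5a
  t1: 5c cd c1 ba 41 47 5a cd
  t2: cd 5a 47 41 ba c1 cd 5c

RES = [ 0xcd  0x5a  0x47  0x41  0xba  0xc1  0xcd  0x5c ]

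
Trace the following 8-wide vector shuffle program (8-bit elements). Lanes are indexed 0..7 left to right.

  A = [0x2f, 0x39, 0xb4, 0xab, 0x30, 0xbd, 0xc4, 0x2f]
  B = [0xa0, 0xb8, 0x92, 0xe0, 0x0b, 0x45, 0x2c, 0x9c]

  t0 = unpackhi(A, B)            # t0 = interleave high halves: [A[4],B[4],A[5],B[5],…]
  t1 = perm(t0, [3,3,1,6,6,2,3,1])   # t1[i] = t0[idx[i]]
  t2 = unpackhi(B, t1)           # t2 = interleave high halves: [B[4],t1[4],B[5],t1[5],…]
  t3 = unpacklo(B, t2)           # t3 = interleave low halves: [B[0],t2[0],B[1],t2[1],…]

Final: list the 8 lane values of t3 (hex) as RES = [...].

t0 = [0x30, 0x0b, 0xbd, 0x45, 0xc4, 0x2c, 0x2f, 0x9c]
t1 = [0x45, 0x45, 0x0b, 0x2f, 0x2f, 0xbd, 0x45, 0x0b]
t2 = [0x0b, 0x2f, 0x45, 0xbd, 0x2c, 0x45, 0x9c, 0x0b]
t3 = [0xa0, 0x0b, 0xb8, 0x2f, 0x92, 0x45, 0xe0, 0xbd]

RES = [0xa0, 0x0b, 0xb8, 0x2f, 0x92, 0x45, 0xe0, 0xbd]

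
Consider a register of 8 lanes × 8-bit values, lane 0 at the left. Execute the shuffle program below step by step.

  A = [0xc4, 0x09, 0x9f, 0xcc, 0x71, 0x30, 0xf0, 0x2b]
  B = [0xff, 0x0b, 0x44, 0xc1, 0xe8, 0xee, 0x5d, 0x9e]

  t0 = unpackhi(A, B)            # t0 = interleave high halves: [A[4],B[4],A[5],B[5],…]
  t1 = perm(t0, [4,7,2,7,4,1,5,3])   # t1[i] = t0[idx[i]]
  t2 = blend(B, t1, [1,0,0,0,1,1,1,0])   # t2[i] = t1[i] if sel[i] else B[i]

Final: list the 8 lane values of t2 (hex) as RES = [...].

t0 = [0x71, 0xe8, 0x30, 0xee, 0xf0, 0x5d, 0x2b, 0x9e]
t1 = [0xf0, 0x9e, 0x30, 0x9e, 0xf0, 0xe8, 0x5d, 0xee]
t2 = [0xf0, 0x0b, 0x44, 0xc1, 0xf0, 0xe8, 0x5d, 0x9e]

RES = [ 0xf0  0x0b  0x44  0xc1  0xf0  0xe8  0x5d  0x9e ]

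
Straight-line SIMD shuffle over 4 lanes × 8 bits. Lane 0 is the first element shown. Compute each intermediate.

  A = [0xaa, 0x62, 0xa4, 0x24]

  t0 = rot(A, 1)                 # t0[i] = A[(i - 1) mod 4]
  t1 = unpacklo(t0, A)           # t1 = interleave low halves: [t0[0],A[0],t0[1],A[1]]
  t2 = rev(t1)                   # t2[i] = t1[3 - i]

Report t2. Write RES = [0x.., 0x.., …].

→ t0 |24|aa|62|a4|
→ t1 |24|aa|aa|62|
→ t2 |62|aa|aa|24|

RES = [0x62, 0xaa, 0xaa, 0x24]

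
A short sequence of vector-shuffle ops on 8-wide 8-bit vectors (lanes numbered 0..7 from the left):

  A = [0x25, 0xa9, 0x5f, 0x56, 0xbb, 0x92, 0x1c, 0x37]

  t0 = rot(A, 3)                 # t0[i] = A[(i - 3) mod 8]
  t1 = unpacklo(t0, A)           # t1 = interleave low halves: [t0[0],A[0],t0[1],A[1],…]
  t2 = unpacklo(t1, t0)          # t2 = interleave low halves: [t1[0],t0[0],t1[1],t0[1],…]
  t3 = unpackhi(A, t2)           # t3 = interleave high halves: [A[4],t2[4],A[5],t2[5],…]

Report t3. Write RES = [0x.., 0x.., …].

RES = [ 0xbb  0x1c  0x92  0x37  0x1c  0xa9  0x37  0x25 ]

→ t0 |92|1c|37|25|a9|5f|56|bb|
→ t1 |92|25|1c|a9|37|5f|25|56|
→ t2 |92|92|25|1c|1c|37|a9|25|
→ t3 |bb|1c|92|37|1c|a9|37|25|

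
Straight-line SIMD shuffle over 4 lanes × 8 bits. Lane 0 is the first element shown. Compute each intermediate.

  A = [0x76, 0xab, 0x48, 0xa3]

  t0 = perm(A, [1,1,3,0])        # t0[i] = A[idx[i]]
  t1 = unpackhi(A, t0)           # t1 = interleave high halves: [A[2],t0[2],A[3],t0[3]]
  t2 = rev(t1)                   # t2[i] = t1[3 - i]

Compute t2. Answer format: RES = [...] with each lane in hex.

RES = [0x76, 0xa3, 0xa3, 0x48]

→ t0 |ab|ab|a3|76|
→ t1 |48|a3|a3|76|
→ t2 |76|a3|a3|48|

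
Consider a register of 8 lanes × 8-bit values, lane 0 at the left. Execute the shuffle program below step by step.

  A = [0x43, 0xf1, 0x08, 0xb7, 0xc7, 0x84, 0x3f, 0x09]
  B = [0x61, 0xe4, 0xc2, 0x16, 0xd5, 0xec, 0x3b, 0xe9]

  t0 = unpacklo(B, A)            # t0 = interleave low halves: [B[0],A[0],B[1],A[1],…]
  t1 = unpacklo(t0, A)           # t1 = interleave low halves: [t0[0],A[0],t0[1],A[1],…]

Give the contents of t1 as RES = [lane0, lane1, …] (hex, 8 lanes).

→ t0 |61|43|e4|f1|c2|08|16|b7|
→ t1 |61|43|43|f1|e4|08|f1|b7|

RES = [0x61, 0x43, 0x43, 0xf1, 0xe4, 0x08, 0xf1, 0xb7]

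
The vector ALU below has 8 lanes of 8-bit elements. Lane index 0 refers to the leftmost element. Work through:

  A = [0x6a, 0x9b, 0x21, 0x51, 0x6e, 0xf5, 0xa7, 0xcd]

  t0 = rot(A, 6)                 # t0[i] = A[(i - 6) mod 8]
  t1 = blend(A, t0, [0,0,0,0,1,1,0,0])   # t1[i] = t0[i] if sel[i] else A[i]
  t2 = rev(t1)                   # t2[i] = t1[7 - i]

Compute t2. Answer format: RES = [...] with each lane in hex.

RES = [ 0xcd  0xa7  0xcd  0xa7  0x51  0x21  0x9b  0x6a ]

t0 = [0x21, 0x51, 0x6e, 0xf5, 0xa7, 0xcd, 0x6a, 0x9b]
t1 = [0x6a, 0x9b, 0x21, 0x51, 0xa7, 0xcd, 0xa7, 0xcd]
t2 = [0xcd, 0xa7, 0xcd, 0xa7, 0x51, 0x21, 0x9b, 0x6a]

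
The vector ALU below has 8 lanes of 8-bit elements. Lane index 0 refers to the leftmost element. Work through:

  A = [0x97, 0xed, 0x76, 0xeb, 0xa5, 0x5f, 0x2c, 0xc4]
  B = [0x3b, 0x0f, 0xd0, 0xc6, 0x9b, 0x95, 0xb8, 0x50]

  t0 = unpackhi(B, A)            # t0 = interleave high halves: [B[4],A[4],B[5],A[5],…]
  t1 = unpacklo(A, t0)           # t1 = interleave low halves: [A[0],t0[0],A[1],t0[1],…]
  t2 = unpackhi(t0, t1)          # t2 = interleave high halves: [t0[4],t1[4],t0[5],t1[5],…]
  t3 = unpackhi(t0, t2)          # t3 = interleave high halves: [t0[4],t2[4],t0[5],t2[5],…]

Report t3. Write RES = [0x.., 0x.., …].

RES = [ 0xb8  0x50  0x2c  0xeb  0x50  0xc4  0xc4  0x5f ]

  t0: 9b a5 95 5f b8 2c 50 c4
  t1: 97 9b ed a5 76 95 eb 5f
  t2: b8 76 2c 95 50 eb c4 5f
  t3: b8 50 2c eb 50 c4 c4 5f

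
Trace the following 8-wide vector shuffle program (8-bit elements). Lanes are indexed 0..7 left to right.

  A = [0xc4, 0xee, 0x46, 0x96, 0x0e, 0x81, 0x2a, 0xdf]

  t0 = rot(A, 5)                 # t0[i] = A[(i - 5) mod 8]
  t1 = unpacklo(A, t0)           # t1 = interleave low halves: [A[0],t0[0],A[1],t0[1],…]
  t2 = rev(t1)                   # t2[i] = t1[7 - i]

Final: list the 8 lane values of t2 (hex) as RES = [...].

t0 = [0x96, 0x0e, 0x81, 0x2a, 0xdf, 0xc4, 0xee, 0x46]
t1 = [0xc4, 0x96, 0xee, 0x0e, 0x46, 0x81, 0x96, 0x2a]
t2 = [0x2a, 0x96, 0x81, 0x46, 0x0e, 0xee, 0x96, 0xc4]

RES = [0x2a, 0x96, 0x81, 0x46, 0x0e, 0xee, 0x96, 0xc4]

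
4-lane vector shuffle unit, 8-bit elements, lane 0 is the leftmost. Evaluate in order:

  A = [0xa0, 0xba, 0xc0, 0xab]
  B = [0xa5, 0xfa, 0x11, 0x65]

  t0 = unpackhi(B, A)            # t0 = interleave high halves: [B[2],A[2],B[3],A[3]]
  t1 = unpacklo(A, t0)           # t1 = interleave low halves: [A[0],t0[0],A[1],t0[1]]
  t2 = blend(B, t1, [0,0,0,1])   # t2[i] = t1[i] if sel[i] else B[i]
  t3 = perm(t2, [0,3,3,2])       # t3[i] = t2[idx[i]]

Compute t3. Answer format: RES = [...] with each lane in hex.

  t0: 11 c0 65 ab
  t1: a0 11 ba c0
  t2: a5 fa 11 c0
  t3: a5 c0 c0 11

RES = [ 0xa5  0xc0  0xc0  0x11 ]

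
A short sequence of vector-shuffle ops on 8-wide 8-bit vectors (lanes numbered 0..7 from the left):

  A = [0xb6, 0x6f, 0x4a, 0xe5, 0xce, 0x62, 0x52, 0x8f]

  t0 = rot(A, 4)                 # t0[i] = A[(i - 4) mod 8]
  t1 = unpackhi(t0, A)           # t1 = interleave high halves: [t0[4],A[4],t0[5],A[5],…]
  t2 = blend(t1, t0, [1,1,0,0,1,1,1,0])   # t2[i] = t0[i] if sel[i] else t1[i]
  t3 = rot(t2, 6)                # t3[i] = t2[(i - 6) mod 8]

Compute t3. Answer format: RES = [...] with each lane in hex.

RES = [ 0x6f  0x62  0xb6  0x6f  0x4a  0x8f  0xce  0x62 ]

t0 = [0xce, 0x62, 0x52, 0x8f, 0xb6, 0x6f, 0x4a, 0xe5]
t1 = [0xb6, 0xce, 0x6f, 0x62, 0x4a, 0x52, 0xe5, 0x8f]
t2 = [0xce, 0x62, 0x6f, 0x62, 0xb6, 0x6f, 0x4a, 0x8f]
t3 = [0x6f, 0x62, 0xb6, 0x6f, 0x4a, 0x8f, 0xce, 0x62]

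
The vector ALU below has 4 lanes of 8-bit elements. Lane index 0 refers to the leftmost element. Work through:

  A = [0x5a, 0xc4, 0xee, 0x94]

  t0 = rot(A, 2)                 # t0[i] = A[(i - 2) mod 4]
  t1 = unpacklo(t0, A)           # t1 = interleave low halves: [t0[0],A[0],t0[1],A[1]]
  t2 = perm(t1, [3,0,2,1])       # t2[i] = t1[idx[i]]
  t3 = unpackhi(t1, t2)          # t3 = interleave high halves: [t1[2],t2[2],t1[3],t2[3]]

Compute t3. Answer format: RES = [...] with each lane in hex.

  t0: ee 94 5a c4
  t1: ee 5a 94 c4
  t2: c4 ee 94 5a
  t3: 94 94 c4 5a

RES = [0x94, 0x94, 0xc4, 0x5a]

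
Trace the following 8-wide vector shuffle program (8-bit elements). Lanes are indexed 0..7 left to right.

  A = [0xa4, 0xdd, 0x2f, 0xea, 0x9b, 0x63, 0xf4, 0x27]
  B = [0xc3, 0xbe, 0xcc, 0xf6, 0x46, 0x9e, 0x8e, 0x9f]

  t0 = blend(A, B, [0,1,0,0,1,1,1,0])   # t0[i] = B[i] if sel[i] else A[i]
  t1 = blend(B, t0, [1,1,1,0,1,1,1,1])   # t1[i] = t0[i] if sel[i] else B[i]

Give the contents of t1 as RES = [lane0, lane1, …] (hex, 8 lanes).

RES = [ 0xa4  0xbe  0x2f  0xf6  0x46  0x9e  0x8e  0x27 ]

  t0: a4 be 2f ea 46 9e 8e 27
  t1: a4 be 2f f6 46 9e 8e 27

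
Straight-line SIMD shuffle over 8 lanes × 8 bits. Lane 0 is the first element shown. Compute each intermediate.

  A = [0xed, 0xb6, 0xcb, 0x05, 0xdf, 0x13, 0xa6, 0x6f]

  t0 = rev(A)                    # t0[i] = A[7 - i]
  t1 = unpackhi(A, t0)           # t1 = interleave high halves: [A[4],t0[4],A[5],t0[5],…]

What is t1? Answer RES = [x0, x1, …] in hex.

  t0: 6f a6 13 df 05 cb b6 ed
  t1: df 05 13 cb a6 b6 6f ed

RES = [ 0xdf  0x05  0x13  0xcb  0xa6  0xb6  0x6f  0xed ]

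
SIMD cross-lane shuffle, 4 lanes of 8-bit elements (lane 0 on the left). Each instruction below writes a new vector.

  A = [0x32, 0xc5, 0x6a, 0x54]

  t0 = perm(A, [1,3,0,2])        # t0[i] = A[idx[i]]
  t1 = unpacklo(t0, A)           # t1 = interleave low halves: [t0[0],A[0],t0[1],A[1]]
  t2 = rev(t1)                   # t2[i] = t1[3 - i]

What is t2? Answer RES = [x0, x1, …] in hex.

RES = [0xc5, 0x54, 0x32, 0xc5]

→ t0 |c5|54|32|6a|
→ t1 |c5|32|54|c5|
→ t2 |c5|54|32|c5|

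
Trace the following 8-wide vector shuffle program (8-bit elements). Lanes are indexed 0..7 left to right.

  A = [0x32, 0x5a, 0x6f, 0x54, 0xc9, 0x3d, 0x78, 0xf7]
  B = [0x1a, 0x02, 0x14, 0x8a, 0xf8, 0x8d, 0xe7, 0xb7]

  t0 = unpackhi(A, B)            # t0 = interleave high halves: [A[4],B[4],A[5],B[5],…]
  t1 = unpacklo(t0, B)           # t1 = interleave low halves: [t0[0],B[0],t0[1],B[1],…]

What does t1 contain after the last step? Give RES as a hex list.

RES = [0xc9, 0x1a, 0xf8, 0x02, 0x3d, 0x14, 0x8d, 0x8a]

  t0: c9 f8 3d 8d 78 e7 f7 b7
  t1: c9 1a f8 02 3d 14 8d 8a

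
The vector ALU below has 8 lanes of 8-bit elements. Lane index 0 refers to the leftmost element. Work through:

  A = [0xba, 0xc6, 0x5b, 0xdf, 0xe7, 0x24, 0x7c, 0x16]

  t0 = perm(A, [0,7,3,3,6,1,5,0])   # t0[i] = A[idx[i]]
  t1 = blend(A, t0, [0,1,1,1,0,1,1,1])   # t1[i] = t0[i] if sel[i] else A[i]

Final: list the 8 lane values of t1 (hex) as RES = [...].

→ t0 |ba|16|df|df|7c|c6|24|ba|
→ t1 |ba|16|df|df|e7|c6|24|ba|

RES = [0xba, 0x16, 0xdf, 0xdf, 0xe7, 0xc6, 0x24, 0xba]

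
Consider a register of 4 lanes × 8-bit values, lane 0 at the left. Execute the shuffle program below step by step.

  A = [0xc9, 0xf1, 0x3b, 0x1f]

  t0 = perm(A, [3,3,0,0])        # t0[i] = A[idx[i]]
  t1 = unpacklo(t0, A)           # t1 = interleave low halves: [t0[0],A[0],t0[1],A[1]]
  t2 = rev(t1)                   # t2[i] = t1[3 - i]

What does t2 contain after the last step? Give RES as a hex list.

RES = [0xf1, 0x1f, 0xc9, 0x1f]

  t0: 1f 1f c9 c9
  t1: 1f c9 1f f1
  t2: f1 1f c9 1f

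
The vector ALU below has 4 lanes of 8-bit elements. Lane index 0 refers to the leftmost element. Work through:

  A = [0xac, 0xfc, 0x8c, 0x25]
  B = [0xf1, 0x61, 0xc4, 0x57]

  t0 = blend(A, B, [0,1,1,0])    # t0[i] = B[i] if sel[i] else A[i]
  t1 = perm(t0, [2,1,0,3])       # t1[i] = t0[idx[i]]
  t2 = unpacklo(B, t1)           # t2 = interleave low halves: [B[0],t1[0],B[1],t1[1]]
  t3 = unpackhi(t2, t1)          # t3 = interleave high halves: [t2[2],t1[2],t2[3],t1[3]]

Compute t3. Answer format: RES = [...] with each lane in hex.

RES = [ 0x61  0xac  0x61  0x25 ]

t0 = [0xac, 0x61, 0xc4, 0x25]
t1 = [0xc4, 0x61, 0xac, 0x25]
t2 = [0xf1, 0xc4, 0x61, 0x61]
t3 = [0x61, 0xac, 0x61, 0x25]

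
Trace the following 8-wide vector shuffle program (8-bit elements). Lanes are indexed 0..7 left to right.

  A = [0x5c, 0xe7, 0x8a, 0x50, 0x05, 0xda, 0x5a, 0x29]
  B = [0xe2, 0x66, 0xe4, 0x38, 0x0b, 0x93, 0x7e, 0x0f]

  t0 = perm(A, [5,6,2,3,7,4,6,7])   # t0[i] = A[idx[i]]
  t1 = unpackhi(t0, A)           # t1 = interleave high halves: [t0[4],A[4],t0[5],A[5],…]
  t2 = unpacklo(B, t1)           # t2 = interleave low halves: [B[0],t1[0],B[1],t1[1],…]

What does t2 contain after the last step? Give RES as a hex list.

RES = [ 0xe2  0x29  0x66  0x05  0xe4  0x05  0x38  0xda ]

t0 = [0xda, 0x5a, 0x8a, 0x50, 0x29, 0x05, 0x5a, 0x29]
t1 = [0x29, 0x05, 0x05, 0xda, 0x5a, 0x5a, 0x29, 0x29]
t2 = [0xe2, 0x29, 0x66, 0x05, 0xe4, 0x05, 0x38, 0xda]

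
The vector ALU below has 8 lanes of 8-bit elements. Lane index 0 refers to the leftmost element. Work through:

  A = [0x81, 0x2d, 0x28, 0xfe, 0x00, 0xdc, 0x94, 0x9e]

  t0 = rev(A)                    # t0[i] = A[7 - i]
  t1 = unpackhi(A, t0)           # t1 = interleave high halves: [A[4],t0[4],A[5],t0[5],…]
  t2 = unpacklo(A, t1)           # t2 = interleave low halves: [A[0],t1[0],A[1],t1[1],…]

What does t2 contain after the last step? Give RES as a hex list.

→ t0 |9e|94|dc|00|fe|28|2d|81|
→ t1 |00|fe|dc|28|94|2d|9e|81|
→ t2 |81|00|2d|fe|28|dc|fe|28|

RES = [0x81, 0x00, 0x2d, 0xfe, 0x28, 0xdc, 0xfe, 0x28]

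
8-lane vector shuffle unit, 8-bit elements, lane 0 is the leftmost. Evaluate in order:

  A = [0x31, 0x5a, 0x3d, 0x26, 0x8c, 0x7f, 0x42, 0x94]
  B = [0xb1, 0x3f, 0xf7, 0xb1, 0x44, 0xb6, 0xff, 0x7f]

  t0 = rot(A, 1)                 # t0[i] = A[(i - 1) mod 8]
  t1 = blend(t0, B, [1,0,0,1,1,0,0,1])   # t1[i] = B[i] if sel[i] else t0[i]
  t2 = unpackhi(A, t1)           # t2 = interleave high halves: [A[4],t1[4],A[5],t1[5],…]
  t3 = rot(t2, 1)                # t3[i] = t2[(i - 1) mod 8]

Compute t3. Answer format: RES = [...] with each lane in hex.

→ t0 |94|31|5a|3d|26|8c|7f|42|
→ t1 |b1|31|5a|b1|44|8c|7f|7f|
→ t2 |8c|44|7f|8c|42|7f|94|7f|
→ t3 |7f|8c|44|7f|8c|42|7f|94|

RES = [0x7f, 0x8c, 0x44, 0x7f, 0x8c, 0x42, 0x7f, 0x94]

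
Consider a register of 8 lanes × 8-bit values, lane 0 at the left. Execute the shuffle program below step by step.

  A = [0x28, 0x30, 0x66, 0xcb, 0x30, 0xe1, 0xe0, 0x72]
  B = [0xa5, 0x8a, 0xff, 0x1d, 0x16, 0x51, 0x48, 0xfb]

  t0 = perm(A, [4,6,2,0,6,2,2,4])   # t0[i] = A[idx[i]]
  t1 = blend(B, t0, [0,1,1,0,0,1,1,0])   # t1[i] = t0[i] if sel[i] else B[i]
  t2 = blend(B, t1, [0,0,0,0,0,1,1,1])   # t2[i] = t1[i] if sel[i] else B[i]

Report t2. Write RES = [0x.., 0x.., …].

RES = [ 0xa5  0x8a  0xff  0x1d  0x16  0x66  0x66  0xfb ]

t0 = [0x30, 0xe0, 0x66, 0x28, 0xe0, 0x66, 0x66, 0x30]
t1 = [0xa5, 0xe0, 0x66, 0x1d, 0x16, 0x66, 0x66, 0xfb]
t2 = [0xa5, 0x8a, 0xff, 0x1d, 0x16, 0x66, 0x66, 0xfb]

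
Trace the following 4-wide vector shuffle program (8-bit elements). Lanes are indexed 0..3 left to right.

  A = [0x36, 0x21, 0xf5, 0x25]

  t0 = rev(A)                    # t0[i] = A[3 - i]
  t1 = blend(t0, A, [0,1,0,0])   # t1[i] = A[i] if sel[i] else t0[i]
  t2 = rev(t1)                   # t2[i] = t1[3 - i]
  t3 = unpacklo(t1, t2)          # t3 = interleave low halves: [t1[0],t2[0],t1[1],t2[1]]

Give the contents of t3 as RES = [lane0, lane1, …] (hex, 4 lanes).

t0 = [0x25, 0xf5, 0x21, 0x36]
t1 = [0x25, 0x21, 0x21, 0x36]
t2 = [0x36, 0x21, 0x21, 0x25]
t3 = [0x25, 0x36, 0x21, 0x21]

RES = [ 0x25  0x36  0x21  0x21 ]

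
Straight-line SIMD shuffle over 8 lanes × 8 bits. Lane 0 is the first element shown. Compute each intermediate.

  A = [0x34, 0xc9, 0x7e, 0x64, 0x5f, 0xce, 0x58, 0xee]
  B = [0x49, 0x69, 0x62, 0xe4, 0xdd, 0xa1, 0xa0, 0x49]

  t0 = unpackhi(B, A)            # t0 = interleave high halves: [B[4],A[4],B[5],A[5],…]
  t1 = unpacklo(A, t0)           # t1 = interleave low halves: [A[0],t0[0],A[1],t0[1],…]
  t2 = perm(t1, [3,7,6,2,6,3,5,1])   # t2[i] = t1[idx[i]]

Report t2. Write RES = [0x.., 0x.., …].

RES = [0x5f, 0xce, 0x64, 0xc9, 0x64, 0x5f, 0xa1, 0xdd]

→ t0 |dd|5f|a1|ce|a0|58|49|ee|
→ t1 |34|dd|c9|5f|7e|a1|64|ce|
→ t2 |5f|ce|64|c9|64|5f|a1|dd|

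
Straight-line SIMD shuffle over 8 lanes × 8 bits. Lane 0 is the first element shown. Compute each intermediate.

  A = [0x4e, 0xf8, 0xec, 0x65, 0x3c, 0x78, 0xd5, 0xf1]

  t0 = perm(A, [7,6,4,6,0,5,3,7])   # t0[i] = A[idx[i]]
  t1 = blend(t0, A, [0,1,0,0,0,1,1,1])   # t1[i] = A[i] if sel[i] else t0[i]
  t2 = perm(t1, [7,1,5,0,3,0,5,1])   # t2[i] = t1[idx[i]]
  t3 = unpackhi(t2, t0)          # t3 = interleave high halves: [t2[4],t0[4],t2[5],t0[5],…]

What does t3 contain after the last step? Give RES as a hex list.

→ t0 |f1|d5|3c|d5|4e|78|65|f1|
→ t1 |f1|f8|3c|d5|4e|78|d5|f1|
→ t2 |f1|f8|78|f1|d5|f1|78|f8|
→ t3 |d5|4e|f1|78|78|65|f8|f1|

RES = [0xd5, 0x4e, 0xf1, 0x78, 0x78, 0x65, 0xf8, 0xf1]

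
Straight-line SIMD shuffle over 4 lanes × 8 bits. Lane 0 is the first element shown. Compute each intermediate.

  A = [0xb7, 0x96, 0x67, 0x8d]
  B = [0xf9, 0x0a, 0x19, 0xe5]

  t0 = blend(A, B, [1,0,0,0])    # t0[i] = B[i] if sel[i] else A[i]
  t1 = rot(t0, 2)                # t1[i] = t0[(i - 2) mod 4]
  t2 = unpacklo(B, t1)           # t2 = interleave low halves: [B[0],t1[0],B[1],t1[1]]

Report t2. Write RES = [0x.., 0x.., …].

RES = [ 0xf9  0x67  0x0a  0x8d ]

→ t0 |f9|96|67|8d|
→ t1 |67|8d|f9|96|
→ t2 |f9|67|0a|8d|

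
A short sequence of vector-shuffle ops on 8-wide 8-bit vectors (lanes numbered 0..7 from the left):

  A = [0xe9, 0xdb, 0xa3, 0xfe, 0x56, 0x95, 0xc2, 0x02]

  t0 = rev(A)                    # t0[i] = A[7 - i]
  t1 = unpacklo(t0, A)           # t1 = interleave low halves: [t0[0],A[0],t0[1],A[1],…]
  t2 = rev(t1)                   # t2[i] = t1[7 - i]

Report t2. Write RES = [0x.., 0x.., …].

→ t0 |02|c2|95|56|fe|a3|db|e9|
→ t1 |02|e9|c2|db|95|a3|56|fe|
→ t2 |fe|56|a3|95|db|c2|e9|02|

RES = [0xfe, 0x56, 0xa3, 0x95, 0xdb, 0xc2, 0xe9, 0x02]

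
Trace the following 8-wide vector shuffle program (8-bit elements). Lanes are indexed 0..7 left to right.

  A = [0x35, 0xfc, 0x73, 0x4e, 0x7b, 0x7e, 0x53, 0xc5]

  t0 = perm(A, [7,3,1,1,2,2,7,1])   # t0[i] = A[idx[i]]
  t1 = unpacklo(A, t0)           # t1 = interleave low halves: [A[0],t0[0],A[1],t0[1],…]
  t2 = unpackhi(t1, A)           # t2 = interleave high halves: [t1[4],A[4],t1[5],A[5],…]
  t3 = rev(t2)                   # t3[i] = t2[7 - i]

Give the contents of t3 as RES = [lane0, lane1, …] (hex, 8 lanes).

RES = [0xc5, 0xfc, 0x53, 0x4e, 0x7e, 0xfc, 0x7b, 0x73]

  t0: c5 4e fc fc 73 73 c5 fc
  t1: 35 c5 fc 4e 73 fc 4e fc
  t2: 73 7b fc 7e 4e 53 fc c5
  t3: c5 fc 53 4e 7e fc 7b 73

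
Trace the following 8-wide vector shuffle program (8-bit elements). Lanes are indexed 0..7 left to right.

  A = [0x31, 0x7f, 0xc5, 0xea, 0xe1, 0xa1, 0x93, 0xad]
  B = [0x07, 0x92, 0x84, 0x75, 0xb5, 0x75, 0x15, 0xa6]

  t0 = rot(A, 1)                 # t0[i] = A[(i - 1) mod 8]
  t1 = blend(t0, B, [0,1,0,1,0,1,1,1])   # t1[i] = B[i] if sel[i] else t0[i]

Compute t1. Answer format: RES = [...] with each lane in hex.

  t0: ad 31 7f c5 ea e1 a1 93
  t1: ad 92 7f 75 ea 75 15 a6

RES = [0xad, 0x92, 0x7f, 0x75, 0xea, 0x75, 0x15, 0xa6]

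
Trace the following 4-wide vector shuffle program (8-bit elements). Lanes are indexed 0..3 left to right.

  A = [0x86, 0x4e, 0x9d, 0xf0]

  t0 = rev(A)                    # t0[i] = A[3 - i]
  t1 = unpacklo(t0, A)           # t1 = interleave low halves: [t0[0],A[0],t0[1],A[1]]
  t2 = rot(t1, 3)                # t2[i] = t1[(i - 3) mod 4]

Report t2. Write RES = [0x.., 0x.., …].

RES = [0x86, 0x9d, 0x4e, 0xf0]

t0 = [0xf0, 0x9d, 0x4e, 0x86]
t1 = [0xf0, 0x86, 0x9d, 0x4e]
t2 = [0x86, 0x9d, 0x4e, 0xf0]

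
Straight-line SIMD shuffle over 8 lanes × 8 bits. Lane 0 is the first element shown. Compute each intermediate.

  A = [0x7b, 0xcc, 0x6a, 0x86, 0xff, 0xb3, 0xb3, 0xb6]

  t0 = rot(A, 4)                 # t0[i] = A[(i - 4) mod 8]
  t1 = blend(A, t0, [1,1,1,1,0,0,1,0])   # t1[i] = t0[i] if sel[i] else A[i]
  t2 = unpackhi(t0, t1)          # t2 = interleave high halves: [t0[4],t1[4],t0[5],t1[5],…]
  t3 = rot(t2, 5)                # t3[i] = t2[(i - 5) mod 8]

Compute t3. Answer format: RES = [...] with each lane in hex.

RES = [ 0xb3  0x6a  0x6a  0x86  0xb6  0x7b  0xff  0xcc ]

→ t0 |ff|b3|b3|b6|7b|cc|6a|86|
→ t1 |ff|b3|b3|b6|ff|b3|6a|b6|
→ t2 |7b|ff|cc|b3|6a|6a|86|b6|
→ t3 |b3|6a|6a|86|b6|7b|ff|cc|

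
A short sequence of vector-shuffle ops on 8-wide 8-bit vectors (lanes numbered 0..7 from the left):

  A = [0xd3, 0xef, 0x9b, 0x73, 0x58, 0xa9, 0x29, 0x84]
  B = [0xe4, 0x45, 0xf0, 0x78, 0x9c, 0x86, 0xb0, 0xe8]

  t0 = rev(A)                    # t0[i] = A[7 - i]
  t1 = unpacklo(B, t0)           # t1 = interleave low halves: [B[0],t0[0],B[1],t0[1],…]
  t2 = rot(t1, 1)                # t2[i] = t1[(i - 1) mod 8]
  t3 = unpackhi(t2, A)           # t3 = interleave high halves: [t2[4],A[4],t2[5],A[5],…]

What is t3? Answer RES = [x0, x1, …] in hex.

→ t0 |84|29|a9|58|73|9b|ef|d3|
→ t1 |e4|84|45|29|f0|a9|78|58|
→ t2 |58|e4|84|45|29|f0|a9|78|
→ t3 |29|58|f0|a9|a9|29|78|84|

RES = [0x29, 0x58, 0xf0, 0xa9, 0xa9, 0x29, 0x78, 0x84]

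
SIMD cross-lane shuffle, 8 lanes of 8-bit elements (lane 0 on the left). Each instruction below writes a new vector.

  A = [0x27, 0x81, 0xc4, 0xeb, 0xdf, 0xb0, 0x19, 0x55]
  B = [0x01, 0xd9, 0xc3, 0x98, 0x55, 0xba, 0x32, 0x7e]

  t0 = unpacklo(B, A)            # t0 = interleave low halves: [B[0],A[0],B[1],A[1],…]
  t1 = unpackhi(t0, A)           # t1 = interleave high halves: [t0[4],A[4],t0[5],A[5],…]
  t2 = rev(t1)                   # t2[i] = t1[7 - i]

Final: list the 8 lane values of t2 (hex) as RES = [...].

RES = [0x55, 0xeb, 0x19, 0x98, 0xb0, 0xc4, 0xdf, 0xc3]

→ t0 |01|27|d9|81|c3|c4|98|eb|
→ t1 |c3|df|c4|b0|98|19|eb|55|
→ t2 |55|eb|19|98|b0|c4|df|c3|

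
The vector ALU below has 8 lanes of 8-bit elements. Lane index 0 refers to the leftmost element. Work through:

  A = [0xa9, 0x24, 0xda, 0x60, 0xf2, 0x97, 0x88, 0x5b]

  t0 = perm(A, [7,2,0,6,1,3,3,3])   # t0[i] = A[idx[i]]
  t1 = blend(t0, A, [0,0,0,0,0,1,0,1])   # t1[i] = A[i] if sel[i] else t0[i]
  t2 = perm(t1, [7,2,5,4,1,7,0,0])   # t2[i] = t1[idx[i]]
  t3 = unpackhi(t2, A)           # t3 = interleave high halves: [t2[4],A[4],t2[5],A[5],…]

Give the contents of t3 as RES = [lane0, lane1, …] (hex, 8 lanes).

RES = [0xda, 0xf2, 0x5b, 0x97, 0x5b, 0x88, 0x5b, 0x5b]

→ t0 |5b|da|a9|88|24|60|60|60|
→ t1 |5b|da|a9|88|24|97|60|5b|
→ t2 |5b|a9|97|24|da|5b|5b|5b|
→ t3 |da|f2|5b|97|5b|88|5b|5b|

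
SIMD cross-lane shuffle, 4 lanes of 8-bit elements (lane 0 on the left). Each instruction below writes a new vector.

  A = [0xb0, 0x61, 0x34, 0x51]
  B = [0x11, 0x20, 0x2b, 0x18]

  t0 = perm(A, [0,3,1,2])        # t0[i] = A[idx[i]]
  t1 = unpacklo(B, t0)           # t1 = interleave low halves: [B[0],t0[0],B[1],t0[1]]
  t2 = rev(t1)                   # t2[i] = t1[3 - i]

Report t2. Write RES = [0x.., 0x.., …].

RES = [0x51, 0x20, 0xb0, 0x11]

→ t0 |b0|51|61|34|
→ t1 |11|b0|20|51|
→ t2 |51|20|b0|11|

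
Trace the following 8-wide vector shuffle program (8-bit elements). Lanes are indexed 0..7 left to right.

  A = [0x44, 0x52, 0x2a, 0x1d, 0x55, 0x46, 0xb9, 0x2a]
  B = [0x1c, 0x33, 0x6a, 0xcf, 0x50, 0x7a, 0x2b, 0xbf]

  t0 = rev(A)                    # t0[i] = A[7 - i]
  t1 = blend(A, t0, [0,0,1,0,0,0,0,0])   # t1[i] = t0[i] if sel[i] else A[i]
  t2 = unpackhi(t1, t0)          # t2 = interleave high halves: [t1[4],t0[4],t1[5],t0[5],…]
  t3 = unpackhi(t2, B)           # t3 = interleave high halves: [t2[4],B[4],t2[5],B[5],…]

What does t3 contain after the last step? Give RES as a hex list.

t0 = [0x2a, 0xb9, 0x46, 0x55, 0x1d, 0x2a, 0x52, 0x44]
t1 = [0x44, 0x52, 0x46, 0x1d, 0x55, 0x46, 0xb9, 0x2a]
t2 = [0x55, 0x1d, 0x46, 0x2a, 0xb9, 0x52, 0x2a, 0x44]
t3 = [0xb9, 0x50, 0x52, 0x7a, 0x2a, 0x2b, 0x44, 0xbf]

RES = [0xb9, 0x50, 0x52, 0x7a, 0x2a, 0x2b, 0x44, 0xbf]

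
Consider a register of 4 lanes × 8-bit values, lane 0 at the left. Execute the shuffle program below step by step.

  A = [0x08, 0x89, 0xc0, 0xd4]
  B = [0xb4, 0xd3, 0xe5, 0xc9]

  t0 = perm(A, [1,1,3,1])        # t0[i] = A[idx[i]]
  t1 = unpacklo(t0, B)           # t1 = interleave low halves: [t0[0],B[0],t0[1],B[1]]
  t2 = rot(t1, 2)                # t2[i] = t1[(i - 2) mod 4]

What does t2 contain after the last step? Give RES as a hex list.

  t0: 89 89 d4 89
  t1: 89 b4 89 d3
  t2: 89 d3 89 b4

RES = [ 0x89  0xd3  0x89  0xb4 ]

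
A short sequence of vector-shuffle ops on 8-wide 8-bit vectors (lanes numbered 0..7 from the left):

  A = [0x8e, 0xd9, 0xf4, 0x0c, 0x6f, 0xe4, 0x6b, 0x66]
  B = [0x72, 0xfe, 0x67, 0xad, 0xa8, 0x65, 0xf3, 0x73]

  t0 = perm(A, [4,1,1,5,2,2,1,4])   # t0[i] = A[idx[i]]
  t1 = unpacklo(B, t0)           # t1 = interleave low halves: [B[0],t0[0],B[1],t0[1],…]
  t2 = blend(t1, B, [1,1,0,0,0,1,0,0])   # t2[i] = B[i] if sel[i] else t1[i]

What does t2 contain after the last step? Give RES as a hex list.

  t0: 6f d9 d9 e4 f4 f4 d9 6f
  t1: 72 6f fe d9 67 d9 ad e4
  t2: 72 fe fe d9 67 65 ad e4

RES = [0x72, 0xfe, 0xfe, 0xd9, 0x67, 0x65, 0xad, 0xe4]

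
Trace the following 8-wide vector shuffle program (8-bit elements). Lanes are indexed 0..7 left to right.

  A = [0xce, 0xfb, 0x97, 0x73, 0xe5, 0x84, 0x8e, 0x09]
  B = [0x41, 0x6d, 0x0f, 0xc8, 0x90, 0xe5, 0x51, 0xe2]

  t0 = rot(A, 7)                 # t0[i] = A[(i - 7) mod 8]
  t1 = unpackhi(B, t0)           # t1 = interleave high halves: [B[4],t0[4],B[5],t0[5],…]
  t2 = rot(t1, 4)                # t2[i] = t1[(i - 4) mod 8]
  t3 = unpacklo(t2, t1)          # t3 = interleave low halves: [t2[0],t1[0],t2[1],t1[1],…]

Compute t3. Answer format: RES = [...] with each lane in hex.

  t0: fb 97 73 e5 84 8e 09 ce
  t1: 90 84 e5 8e 51 09 e2 ce
  t2: 51 09 e2 ce 90 84 e5 8e
  t3: 51 90 09 84 e2 e5 ce 8e

RES = [0x51, 0x90, 0x09, 0x84, 0xe2, 0xe5, 0xce, 0x8e]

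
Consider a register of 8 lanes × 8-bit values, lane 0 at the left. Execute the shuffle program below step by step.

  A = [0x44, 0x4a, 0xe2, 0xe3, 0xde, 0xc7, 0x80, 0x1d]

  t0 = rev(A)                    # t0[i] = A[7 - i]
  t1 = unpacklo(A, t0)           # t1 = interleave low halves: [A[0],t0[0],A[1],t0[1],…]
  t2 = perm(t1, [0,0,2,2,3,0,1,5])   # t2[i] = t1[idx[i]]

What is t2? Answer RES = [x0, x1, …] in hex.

RES = [0x44, 0x44, 0x4a, 0x4a, 0x80, 0x44, 0x1d, 0xc7]

  t0: 1d 80 c7 de e3 e2 4a 44
  t1: 44 1d 4a 80 e2 c7 e3 de
  t2: 44 44 4a 4a 80 44 1d c7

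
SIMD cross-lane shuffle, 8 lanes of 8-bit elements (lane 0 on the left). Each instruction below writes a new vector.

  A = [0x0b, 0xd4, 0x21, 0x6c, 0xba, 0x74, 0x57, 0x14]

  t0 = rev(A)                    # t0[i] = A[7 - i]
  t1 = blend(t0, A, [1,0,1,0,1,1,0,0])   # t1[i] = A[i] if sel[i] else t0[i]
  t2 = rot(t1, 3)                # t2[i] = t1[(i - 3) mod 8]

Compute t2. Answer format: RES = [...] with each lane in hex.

  t0: 14 57 74 ba 6c 21 d4 0b
  t1: 0b 57 21 ba ba 74 d4 0b
  t2: 74 d4 0b 0b 57 21 ba ba

RES = [0x74, 0xd4, 0x0b, 0x0b, 0x57, 0x21, 0xba, 0xba]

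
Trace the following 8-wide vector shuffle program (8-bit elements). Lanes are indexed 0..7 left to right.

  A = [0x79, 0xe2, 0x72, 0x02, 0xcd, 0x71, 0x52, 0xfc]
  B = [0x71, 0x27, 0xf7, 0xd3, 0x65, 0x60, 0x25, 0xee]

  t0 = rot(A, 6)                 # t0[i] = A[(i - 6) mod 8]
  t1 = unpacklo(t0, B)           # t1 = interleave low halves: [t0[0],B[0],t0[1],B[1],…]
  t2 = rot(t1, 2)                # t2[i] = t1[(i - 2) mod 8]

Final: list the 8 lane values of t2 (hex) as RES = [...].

RES = [ 0x71  0xd3  0x72  0x71  0x02  0x27  0xcd  0xf7 ]

→ t0 |72|02|cd|71|52|fc|79|e2|
→ t1 |72|71|02|27|cd|f7|71|d3|
→ t2 |71|d3|72|71|02|27|cd|f7|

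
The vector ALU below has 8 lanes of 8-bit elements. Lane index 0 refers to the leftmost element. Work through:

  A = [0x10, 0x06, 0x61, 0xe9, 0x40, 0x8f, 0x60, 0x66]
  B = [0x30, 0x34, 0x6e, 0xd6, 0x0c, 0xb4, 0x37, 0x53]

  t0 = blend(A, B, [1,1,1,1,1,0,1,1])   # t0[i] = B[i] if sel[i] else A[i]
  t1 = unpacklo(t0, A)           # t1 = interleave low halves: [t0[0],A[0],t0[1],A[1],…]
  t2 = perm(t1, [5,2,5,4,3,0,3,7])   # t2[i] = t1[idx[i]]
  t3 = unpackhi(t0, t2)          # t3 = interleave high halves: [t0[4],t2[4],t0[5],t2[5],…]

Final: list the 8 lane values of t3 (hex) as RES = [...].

  t0: 30 34 6e d6 0c 8f 37 53
  t1: 30 10 34 06 6e 61 d6 e9
  t2: 61 34 61 6e 06 30 06 e9
  t3: 0c 06 8f 30 37 06 53 e9

RES = [0x0c, 0x06, 0x8f, 0x30, 0x37, 0x06, 0x53, 0xe9]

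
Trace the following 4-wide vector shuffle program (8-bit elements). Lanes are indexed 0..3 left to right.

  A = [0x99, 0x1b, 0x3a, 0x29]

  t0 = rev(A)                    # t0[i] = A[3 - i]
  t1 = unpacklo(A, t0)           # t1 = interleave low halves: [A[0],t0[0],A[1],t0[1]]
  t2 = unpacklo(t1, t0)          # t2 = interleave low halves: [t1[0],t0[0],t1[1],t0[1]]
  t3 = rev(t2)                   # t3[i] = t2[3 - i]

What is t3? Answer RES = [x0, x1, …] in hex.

RES = [ 0x3a  0x29  0x29  0x99 ]

  t0: 29 3a 1b 99
  t1: 99 29 1b 3a
  t2: 99 29 29 3a
  t3: 3a 29 29 99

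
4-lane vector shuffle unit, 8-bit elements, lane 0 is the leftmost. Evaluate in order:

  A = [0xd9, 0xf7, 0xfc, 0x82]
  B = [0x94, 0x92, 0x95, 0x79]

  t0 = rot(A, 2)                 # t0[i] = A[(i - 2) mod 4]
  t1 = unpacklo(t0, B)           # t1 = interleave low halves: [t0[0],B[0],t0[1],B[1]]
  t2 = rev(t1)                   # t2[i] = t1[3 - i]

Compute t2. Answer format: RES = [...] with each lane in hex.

t0 = [0xfc, 0x82, 0xd9, 0xf7]
t1 = [0xfc, 0x94, 0x82, 0x92]
t2 = [0x92, 0x82, 0x94, 0xfc]

RES = [ 0x92  0x82  0x94  0xfc ]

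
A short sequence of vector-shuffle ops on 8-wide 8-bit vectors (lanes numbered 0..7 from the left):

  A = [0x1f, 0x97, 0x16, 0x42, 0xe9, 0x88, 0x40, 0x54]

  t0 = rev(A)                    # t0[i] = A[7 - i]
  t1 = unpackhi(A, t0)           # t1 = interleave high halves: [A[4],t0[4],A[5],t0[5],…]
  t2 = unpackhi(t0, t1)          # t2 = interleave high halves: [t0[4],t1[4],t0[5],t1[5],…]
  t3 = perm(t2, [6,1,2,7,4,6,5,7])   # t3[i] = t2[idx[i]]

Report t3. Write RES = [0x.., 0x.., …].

  t0: 54 40 88 e9 42 16 97 1f
  t1: e9 42 88 16 40 97 54 1f
  t2: 42 40 16 97 97 54 1f 1f
  t3: 1f 40 16 1f 97 1f 54 1f

RES = [0x1f, 0x40, 0x16, 0x1f, 0x97, 0x1f, 0x54, 0x1f]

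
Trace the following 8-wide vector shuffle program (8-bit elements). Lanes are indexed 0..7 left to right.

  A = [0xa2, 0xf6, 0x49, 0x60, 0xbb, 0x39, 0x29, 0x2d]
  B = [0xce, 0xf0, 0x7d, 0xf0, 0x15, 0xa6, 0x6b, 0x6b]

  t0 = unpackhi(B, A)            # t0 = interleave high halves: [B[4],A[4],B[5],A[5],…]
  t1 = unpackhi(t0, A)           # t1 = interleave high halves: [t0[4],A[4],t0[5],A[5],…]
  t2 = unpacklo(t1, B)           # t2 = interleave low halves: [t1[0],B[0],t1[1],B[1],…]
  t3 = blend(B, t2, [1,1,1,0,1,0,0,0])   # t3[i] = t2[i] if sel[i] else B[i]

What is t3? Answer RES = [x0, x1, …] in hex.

→ t0 |15|bb|a6|39|6b|29|6b|2d|
→ t1 |6b|bb|29|39|6b|29|2d|2d|
→ t2 |6b|ce|bb|f0|29|7d|39|f0|
→ t3 |6b|ce|bb|f0|29|a6|6b|6b|

RES = [0x6b, 0xce, 0xbb, 0xf0, 0x29, 0xa6, 0x6b, 0x6b]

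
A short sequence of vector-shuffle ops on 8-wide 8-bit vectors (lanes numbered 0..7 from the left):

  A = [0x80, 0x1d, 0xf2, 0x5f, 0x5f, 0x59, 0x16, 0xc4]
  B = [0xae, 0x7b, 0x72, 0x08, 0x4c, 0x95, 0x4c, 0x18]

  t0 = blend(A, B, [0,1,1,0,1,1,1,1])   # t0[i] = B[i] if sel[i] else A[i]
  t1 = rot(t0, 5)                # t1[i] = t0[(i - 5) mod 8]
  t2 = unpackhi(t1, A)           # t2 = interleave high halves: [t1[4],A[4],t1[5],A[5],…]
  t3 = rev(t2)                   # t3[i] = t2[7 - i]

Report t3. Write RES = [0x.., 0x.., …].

t0 = [0x80, 0x7b, 0x72, 0x5f, 0x4c, 0x95, 0x4c, 0x18]
t1 = [0x5f, 0x4c, 0x95, 0x4c, 0x18, 0x80, 0x7b, 0x72]
t2 = [0x18, 0x5f, 0x80, 0x59, 0x7b, 0x16, 0x72, 0xc4]
t3 = [0xc4, 0x72, 0x16, 0x7b, 0x59, 0x80, 0x5f, 0x18]

RES = [ 0xc4  0x72  0x16  0x7b  0x59  0x80  0x5f  0x18 ]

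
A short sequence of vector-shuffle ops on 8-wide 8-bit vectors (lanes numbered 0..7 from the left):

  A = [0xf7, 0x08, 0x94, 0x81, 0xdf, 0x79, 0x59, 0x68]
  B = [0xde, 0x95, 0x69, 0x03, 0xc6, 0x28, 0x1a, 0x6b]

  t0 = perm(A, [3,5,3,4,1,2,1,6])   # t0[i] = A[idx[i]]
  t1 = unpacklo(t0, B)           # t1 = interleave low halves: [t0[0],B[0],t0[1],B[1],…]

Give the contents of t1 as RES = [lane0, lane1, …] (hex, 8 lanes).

RES = [ 0x81  0xde  0x79  0x95  0x81  0x69  0xdf  0x03 ]

  t0: 81 79 81 df 08 94 08 59
  t1: 81 de 79 95 81 69 df 03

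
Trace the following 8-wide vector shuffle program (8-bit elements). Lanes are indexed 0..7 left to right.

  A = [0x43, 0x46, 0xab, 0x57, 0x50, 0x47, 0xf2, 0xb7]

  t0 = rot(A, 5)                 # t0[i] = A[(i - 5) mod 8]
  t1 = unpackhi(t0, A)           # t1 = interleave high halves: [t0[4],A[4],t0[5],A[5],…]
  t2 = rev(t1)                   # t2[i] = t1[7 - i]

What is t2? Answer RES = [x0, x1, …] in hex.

RES = [0xb7, 0xab, 0xf2, 0x46, 0x47, 0x43, 0x50, 0xb7]

t0 = [0x57, 0x50, 0x47, 0xf2, 0xb7, 0x43, 0x46, 0xab]
t1 = [0xb7, 0x50, 0x43, 0x47, 0x46, 0xf2, 0xab, 0xb7]
t2 = [0xb7, 0xab, 0xf2, 0x46, 0x47, 0x43, 0x50, 0xb7]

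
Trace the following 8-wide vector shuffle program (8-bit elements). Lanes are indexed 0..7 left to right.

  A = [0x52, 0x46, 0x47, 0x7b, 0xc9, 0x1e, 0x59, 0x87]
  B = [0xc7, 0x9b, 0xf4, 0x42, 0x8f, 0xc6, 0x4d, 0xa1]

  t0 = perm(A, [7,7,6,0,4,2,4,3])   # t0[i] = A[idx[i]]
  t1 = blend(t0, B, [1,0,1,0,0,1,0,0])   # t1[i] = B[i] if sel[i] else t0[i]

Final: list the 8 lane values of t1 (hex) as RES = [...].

→ t0 |87|87|59|52|c9|47|c9|7b|
→ t1 |c7|87|f4|52|c9|c6|c9|7b|

RES = [0xc7, 0x87, 0xf4, 0x52, 0xc9, 0xc6, 0xc9, 0x7b]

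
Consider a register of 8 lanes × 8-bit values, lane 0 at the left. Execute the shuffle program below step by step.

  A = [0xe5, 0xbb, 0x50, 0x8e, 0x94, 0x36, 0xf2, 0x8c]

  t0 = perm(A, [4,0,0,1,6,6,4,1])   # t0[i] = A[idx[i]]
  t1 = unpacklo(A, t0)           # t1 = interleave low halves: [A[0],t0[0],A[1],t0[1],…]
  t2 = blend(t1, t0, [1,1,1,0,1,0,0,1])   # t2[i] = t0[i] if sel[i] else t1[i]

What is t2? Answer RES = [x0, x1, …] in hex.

t0 = [0x94, 0xe5, 0xe5, 0xbb, 0xf2, 0xf2, 0x94, 0xbb]
t1 = [0xe5, 0x94, 0xbb, 0xe5, 0x50, 0xe5, 0x8e, 0xbb]
t2 = [0x94, 0xe5, 0xe5, 0xe5, 0xf2, 0xe5, 0x8e, 0xbb]

RES = [0x94, 0xe5, 0xe5, 0xe5, 0xf2, 0xe5, 0x8e, 0xbb]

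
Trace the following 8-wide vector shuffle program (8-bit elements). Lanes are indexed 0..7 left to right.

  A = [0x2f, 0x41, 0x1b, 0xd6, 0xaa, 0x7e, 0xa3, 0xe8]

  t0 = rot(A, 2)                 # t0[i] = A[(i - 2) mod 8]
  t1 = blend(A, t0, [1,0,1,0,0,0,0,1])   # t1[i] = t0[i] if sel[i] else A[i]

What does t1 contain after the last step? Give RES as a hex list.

RES = [ 0xa3  0x41  0x2f  0xd6  0xaa  0x7e  0xa3  0x7e ]

→ t0 |a3|e8|2f|41|1b|d6|aa|7e|
→ t1 |a3|41|2f|d6|aa|7e|a3|7e|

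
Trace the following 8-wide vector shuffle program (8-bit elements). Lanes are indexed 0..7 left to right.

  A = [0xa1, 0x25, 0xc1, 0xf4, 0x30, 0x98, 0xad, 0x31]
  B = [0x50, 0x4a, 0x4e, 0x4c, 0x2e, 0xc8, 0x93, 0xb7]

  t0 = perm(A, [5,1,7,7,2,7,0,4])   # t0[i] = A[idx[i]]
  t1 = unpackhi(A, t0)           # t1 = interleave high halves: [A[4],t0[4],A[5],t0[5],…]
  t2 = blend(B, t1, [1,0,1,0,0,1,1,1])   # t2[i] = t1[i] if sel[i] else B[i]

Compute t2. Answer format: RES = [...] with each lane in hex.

RES = [ 0x30  0x4a  0x98  0x4c  0x2e  0xa1  0x31  0x30 ]

t0 = [0x98, 0x25, 0x31, 0x31, 0xc1, 0x31, 0xa1, 0x30]
t1 = [0x30, 0xc1, 0x98, 0x31, 0xad, 0xa1, 0x31, 0x30]
t2 = [0x30, 0x4a, 0x98, 0x4c, 0x2e, 0xa1, 0x31, 0x30]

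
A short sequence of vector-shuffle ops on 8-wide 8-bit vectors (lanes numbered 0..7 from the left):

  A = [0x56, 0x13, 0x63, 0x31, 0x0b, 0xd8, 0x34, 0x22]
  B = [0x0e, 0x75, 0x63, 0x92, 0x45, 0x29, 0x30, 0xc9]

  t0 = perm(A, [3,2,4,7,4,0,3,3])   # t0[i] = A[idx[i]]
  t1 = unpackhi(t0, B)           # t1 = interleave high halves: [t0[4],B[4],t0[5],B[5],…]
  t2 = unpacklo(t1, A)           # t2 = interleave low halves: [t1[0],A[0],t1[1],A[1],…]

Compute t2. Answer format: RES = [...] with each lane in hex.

RES = [0x0b, 0x56, 0x45, 0x13, 0x56, 0x63, 0x29, 0x31]

→ t0 |31|63|0b|22|0b|56|31|31|
→ t1 |0b|45|56|29|31|30|31|c9|
→ t2 |0b|56|45|13|56|63|29|31|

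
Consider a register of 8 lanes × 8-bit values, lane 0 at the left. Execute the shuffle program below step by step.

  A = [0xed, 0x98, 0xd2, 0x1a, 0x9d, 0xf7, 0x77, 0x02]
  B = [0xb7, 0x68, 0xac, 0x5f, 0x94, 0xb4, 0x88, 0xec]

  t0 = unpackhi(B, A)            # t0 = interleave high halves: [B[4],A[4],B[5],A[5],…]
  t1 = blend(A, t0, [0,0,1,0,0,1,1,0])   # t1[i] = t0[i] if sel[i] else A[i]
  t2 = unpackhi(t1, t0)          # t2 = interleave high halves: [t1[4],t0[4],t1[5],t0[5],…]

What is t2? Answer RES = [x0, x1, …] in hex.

RES = [0x9d, 0x88, 0x77, 0x77, 0xec, 0xec, 0x02, 0x02]

  t0: 94 9d b4 f7 88 77 ec 02
  t1: ed 98 b4 1a 9d 77 ec 02
  t2: 9d 88 77 77 ec ec 02 02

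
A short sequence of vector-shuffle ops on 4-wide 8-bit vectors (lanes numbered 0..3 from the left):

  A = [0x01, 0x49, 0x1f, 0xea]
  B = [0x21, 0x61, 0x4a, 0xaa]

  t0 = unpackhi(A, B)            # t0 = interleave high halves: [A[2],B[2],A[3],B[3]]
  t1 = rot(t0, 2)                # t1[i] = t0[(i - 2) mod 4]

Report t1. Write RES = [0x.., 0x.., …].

RES = [0xea, 0xaa, 0x1f, 0x4a]

t0 = [0x1f, 0x4a, 0xea, 0xaa]
t1 = [0xea, 0xaa, 0x1f, 0x4a]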